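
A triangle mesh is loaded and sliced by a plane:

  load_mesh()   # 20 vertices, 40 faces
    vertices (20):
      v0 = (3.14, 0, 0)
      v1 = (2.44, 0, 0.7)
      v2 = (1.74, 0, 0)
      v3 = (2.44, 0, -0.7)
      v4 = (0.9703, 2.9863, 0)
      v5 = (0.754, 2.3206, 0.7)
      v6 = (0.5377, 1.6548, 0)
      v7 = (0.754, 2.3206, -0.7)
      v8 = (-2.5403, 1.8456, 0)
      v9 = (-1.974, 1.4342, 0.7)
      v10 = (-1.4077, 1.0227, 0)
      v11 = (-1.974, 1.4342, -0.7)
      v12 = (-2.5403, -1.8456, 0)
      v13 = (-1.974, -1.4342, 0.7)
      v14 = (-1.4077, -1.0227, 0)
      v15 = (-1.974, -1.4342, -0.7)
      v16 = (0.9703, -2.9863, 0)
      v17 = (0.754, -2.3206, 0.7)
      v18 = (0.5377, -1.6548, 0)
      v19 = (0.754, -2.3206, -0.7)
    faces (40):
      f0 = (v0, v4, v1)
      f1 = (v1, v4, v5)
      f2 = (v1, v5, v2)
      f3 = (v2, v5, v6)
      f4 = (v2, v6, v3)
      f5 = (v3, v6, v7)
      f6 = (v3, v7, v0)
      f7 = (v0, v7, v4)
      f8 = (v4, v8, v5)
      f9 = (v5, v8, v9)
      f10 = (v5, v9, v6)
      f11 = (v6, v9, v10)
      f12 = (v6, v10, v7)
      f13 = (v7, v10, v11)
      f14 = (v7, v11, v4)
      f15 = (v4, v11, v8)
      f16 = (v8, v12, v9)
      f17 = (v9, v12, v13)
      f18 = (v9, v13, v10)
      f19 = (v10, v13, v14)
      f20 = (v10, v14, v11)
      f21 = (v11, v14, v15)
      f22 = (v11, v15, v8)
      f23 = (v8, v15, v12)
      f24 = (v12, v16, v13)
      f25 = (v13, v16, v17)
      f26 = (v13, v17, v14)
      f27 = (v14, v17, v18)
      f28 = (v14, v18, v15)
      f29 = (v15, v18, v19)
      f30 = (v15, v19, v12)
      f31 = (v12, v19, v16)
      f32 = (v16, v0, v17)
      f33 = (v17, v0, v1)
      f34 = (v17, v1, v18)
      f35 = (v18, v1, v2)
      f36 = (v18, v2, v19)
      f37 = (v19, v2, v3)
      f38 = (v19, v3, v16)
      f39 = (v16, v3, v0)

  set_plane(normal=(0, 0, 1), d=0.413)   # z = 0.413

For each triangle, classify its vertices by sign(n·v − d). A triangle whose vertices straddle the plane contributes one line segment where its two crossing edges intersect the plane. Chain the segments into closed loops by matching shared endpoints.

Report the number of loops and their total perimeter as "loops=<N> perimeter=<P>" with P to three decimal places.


loops=2 perimeter=28.684

Straddling triangles (20 of 40):
  (v0,v4,v1) [--+] → (1.83742, 1.22438, 0.413)–(2.727, 0, 0.413)  len=1.5134
  (v1,v4,v5) [+-+] → (1.83742, 1.22438, 0.413)–(0.842683, 2.59354, 0.413)  len=1.6924
  (v1,v5,v2) [++-] → (1.15826, 1.36915, 0.413)–(2.153, 0, 0.413)  len=1.6924
  (v2,v5,v6) [-+-] → (1.15826, 1.36915, 0.413)–(0.665317, 2.04762, 0.413)  len=0.8386
  (v4,v8,v5) [--+] → (-0.596663, 2.12585, 0.413)–(0.842683, 2.59354, 0.413)  len=1.5134
  (v5,v8,v9) [+-+] → (-0.596663, 2.12585, 0.413)–(-2.20618, 1.60287, 0.413)  len=1.6924
  (v5,v9,v6) [++-] → (-0.944203, 1.52465, 0.413)–(0.665317, 2.04762, 0.413)  len=1.6924
  (v6,v9,v10) [-+-] → (-0.944203, 1.52465, 0.413)–(-1.74182, 1.26548, 0.413)  len=0.8387
  (v8,v12,v9) [--+] → (-2.20618, 0.089482, 0.413)–(-2.20618, 1.60287, 0.413)  len=1.5134
  (v9,v12,v13) [+-+] → (-2.20618, 0.089482, 0.413)–(-2.20618, -1.60287, 0.413)  len=1.6924
  (v9,v13,v10) [++-] → (-1.74182, -0.426871, 0.413)–(-1.74182, 1.26548, 0.413)  len=1.6924
  (v10,v13,v14) [-+-] → (-1.74182, -0.426871, 0.413)–(-1.74182, -1.26548, 0.413)  len=0.8386
  (v12,v16,v13) [--+] → (-0.766837, -2.07056, 0.413)–(-2.20618, -1.60287, 0.413)  len=1.5134
  (v13,v16,v17) [+-+] → (-0.766837, -2.07056, 0.413)–(0.842683, -2.59354, 0.413)  len=1.6924
  (v13,v17,v14) [++-] → (-0.132297, -1.78846, 0.413)–(-1.74182, -1.26548, 0.413)  len=1.6924
  (v14,v17,v18) [-+-] → (-0.132297, -1.78846, 0.413)–(0.665317, -2.04762, 0.413)  len=0.8387
  (v16,v0,v17) [--+] → (1.73226, -1.36915, 0.413)–(0.842683, -2.59354, 0.413)  len=1.5134
  (v17,v0,v1) [+-+] → (1.73226, -1.36915, 0.413)–(2.727, 0, 0.413)  len=1.6924
  (v17,v1,v18) [++-] → (1.66006, -0.678468, 0.413)–(0.665317, -2.04762, 0.413)  len=1.6924
  (v18,v1,v2) [-+-] → (1.66006, -0.678468, 0.413)–(2.153, 0, 0.413)  len=0.8386

Chained into 2 loop(s):
  loop 1: 10 segments, perimeter = 16.0289
  loop 2: 10 segments, perimeter = 12.6550
Total perimeter = 28.684


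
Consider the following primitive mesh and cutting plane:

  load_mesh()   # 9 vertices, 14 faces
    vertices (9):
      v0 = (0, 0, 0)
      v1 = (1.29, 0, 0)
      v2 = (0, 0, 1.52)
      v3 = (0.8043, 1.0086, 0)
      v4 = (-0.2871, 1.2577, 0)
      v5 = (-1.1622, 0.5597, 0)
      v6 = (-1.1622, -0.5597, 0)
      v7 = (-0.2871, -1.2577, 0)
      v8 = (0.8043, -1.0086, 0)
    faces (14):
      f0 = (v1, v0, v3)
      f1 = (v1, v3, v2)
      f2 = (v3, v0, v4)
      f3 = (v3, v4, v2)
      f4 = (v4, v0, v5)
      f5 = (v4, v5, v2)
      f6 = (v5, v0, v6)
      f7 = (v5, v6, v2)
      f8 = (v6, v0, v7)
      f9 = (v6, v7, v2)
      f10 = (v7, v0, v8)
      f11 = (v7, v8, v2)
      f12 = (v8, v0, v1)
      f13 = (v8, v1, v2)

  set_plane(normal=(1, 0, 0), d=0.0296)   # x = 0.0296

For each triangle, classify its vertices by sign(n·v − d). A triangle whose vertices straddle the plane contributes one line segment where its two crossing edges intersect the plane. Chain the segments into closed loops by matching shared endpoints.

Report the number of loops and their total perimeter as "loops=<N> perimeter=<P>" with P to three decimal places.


Straddling triangles (8 of 14):
  (v1,v0,v3) [+-+] → (0.0296, 0, 0)–(0.0296, 0.0371187, 0)  len=0.0371
  (v1,v3,v2) [++-] → (0.0296, 0.0371187, 1.46406)–(0.0296, 0, 1.48512)  len=0.0427
  (v3,v0,v4) [+--] → (0.0296, 0.0371187, 0)–(0.0296, 1.18542, 0)  len=1.1483
  (v3,v4,v2) [+--] → (0.0296, 1.18542, 0)–(0.0296, 0.0371187, 1.46406)  len=1.8607
  (v7,v0,v8) [--+] → (0.0296, -0.0371187, 0)–(0.0296, -1.18542, 0)  len=1.1483
  (v7,v8,v2) [-+-] → (0.0296, -1.18542, 0)–(0.0296, -0.0371187, 1.46406)  len=1.8607
  (v8,v0,v1) [+-+] → (0.0296, -0.0371187, 0)–(0.0296, 0, 0)  len=0.0371
  (v8,v1,v2) [++-] → (0.0296, 0, 1.48512)–(0.0296, -0.0371187, 1.46406)  len=0.0427

Chained into 1 loop(s):
  loop 1: 8 segments, perimeter = 6.1775
Total perimeter = 6.178

loops=1 perimeter=6.178


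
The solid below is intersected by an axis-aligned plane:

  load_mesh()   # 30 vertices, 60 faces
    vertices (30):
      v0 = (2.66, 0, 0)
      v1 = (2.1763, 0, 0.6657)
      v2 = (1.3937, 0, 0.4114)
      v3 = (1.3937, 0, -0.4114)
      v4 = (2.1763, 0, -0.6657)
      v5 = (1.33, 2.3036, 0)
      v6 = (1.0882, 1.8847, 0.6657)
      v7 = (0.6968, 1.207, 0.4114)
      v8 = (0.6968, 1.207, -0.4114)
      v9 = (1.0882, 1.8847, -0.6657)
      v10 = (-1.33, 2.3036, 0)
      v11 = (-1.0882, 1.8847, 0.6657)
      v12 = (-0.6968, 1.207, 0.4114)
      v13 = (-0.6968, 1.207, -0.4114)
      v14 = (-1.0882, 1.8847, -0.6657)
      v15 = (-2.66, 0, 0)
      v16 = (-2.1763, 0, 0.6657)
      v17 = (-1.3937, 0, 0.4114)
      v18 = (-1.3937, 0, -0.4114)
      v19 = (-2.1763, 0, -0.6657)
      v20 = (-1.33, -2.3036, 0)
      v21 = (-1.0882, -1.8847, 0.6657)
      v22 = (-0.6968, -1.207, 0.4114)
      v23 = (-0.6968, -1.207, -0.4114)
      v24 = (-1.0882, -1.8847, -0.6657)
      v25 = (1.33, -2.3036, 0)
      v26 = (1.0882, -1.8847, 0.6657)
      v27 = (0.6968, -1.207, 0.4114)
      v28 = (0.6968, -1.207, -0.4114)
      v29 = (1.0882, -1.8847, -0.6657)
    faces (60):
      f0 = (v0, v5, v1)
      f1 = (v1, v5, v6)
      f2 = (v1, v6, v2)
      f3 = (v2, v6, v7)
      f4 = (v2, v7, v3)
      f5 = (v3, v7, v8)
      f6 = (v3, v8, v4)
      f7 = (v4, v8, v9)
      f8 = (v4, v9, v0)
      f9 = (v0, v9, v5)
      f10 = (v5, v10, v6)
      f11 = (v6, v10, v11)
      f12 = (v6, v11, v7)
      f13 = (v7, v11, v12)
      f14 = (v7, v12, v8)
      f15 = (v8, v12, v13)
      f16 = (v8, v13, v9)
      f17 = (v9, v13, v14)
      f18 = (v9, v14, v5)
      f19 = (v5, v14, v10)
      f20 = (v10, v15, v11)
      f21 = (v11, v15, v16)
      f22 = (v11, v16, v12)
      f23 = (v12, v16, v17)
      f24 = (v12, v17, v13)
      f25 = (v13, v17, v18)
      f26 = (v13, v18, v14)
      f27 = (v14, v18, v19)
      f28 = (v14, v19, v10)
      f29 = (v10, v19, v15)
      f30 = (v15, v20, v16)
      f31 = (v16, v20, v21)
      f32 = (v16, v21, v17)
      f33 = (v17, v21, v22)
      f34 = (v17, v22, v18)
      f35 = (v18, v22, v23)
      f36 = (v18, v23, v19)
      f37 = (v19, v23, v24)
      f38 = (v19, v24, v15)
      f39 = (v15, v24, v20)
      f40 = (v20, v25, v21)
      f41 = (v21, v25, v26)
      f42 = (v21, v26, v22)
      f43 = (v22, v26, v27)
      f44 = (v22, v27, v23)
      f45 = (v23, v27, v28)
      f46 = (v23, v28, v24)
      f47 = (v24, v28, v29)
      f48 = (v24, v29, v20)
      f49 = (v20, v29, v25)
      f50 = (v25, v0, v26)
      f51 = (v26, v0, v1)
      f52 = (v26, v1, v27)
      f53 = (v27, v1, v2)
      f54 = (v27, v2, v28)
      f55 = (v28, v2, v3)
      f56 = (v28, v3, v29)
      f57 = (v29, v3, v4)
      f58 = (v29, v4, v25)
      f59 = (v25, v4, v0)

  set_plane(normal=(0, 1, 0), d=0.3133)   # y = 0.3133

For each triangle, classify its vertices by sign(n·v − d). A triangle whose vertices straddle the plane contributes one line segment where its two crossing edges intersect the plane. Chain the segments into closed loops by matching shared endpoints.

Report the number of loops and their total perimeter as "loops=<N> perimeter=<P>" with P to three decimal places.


Straddling triangles (20 of 60):
  (v0,v5,v1) [-+-] → (2.47911, 0.3133, 0)–(2.0612, 0.3133, 0.575162)  len=0.7110
  (v1,v5,v6) [-++] → (2.0612, 0.3133, 0.575162)–(1.99542, 0.3133, 0.6657)  len=0.1119
  (v1,v6,v2) [-+-] → (1.99542, 0.3133, 0.6657)–(1.34292, 0.3133, 0.453673)  len=0.6861
  (v2,v6,v7) [-++] → (1.34292, 0.3133, 0.453673)–(1.21281, 0.3133, 0.4114)  len=0.1368
  (v2,v7,v3) [-+-] → (1.21281, 0.3133, 0.4114)–(1.21281, 0.3133, -0.197826)  len=0.6092
  (v3,v7,v8) [-++] → (1.21281, 0.3133, -0.197826)–(1.21281, 0.3133, -0.4114)  len=0.2136
  (v3,v8,v4) [-+-] → (1.21281, 0.3133, -0.4114)–(1.79227, 0.3133, -0.599692)  len=0.6093
  (v4,v8,v9) [-++] → (1.79227, 0.3133, -0.599692)–(1.99542, 0.3133, -0.6657)  len=0.2136
  (v4,v9,v0) [-+-] → (1.99542, 0.3133, -0.6657)–(2.39871, 0.3133, -0.110662)  len=0.6861
  (v0,v9,v5) [-++] → (2.39871, 0.3133, -0.110662)–(2.47911, 0.3133, 0)  len=0.1368
  (v10,v15,v11) [+-+] → (-2.47911, 0.3133, 0)–(-2.39871, 0.3133, 0.110662)  len=0.1368
  (v11,v15,v16) [+--] → (-2.39871, 0.3133, 0.110662)–(-1.99542, 0.3133, 0.6657)  len=0.6861
  (v11,v16,v12) [+-+] → (-1.99542, 0.3133, 0.6657)–(-1.79227, 0.3133, 0.599692)  len=0.2136
  (v12,v16,v17) [+--] → (-1.79227, 0.3133, 0.599692)–(-1.21281, 0.3133, 0.4114)  len=0.6093
  (v12,v17,v13) [+-+] → (-1.21281, 0.3133, 0.4114)–(-1.21281, 0.3133, 0.197826)  len=0.2136
  (v13,v17,v18) [+--] → (-1.21281, 0.3133, 0.197826)–(-1.21281, 0.3133, -0.4114)  len=0.6092
  (v13,v18,v14) [+-+] → (-1.21281, 0.3133, -0.4114)–(-1.34292, 0.3133, -0.453673)  len=0.1368
  (v14,v18,v19) [+--] → (-1.34292, 0.3133, -0.453673)–(-1.99542, 0.3133, -0.6657)  len=0.6861
  (v14,v19,v10) [+-+] → (-1.99542, 0.3133, -0.6657)–(-2.0612, 0.3133, -0.575162)  len=0.1119
  (v10,v19,v15) [+--] → (-2.0612, 0.3133, -0.575162)–(-2.47911, 0.3133, 0)  len=0.7110

Chained into 2 loop(s):
  loop 1: 10 segments, perimeter = 4.1143
  loop 2: 10 segments, perimeter = 4.1143
Total perimeter = 8.229

loops=2 perimeter=8.229


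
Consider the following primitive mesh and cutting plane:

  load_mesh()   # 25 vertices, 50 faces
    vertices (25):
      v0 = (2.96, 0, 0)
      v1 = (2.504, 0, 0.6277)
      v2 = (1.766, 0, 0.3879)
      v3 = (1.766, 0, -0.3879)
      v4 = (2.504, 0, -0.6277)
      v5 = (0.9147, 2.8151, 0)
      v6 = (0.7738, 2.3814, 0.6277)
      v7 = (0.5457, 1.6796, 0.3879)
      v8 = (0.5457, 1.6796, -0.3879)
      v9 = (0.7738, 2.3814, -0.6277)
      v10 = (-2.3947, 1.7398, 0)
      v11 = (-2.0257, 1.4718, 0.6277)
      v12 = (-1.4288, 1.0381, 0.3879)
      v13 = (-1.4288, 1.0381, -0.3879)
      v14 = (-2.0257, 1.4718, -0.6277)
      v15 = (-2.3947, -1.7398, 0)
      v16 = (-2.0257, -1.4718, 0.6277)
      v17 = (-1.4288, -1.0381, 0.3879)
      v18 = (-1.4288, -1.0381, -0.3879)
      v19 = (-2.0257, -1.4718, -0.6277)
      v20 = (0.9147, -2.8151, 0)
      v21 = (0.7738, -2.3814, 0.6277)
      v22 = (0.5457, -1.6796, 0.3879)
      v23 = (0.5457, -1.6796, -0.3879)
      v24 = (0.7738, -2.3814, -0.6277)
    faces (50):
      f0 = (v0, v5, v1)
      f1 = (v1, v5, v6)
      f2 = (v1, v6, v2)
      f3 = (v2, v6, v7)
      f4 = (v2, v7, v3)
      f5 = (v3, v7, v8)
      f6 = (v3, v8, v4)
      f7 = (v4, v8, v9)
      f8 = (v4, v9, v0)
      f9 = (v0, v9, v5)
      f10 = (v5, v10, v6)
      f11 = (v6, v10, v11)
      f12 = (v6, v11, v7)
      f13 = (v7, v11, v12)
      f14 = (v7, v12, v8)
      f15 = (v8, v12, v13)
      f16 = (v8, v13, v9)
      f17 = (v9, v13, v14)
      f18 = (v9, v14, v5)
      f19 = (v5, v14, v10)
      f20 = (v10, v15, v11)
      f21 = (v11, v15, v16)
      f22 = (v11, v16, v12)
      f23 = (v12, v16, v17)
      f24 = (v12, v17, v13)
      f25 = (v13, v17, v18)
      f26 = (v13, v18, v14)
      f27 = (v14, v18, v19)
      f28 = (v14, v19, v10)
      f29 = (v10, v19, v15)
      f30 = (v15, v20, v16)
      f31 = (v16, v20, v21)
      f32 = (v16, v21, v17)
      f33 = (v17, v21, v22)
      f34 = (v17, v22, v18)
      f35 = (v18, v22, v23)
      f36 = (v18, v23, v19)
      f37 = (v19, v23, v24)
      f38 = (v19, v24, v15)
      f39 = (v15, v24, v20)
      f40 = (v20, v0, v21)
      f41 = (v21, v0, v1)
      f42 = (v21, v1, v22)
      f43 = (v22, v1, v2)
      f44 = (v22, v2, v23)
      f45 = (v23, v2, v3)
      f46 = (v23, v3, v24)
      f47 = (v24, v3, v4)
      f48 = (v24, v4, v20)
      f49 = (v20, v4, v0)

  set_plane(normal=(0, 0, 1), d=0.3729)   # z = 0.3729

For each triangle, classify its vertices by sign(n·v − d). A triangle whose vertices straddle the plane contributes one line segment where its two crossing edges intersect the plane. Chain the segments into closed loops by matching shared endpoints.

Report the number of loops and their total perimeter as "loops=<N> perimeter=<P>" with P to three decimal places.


Straddling triangles (20 of 50):
  (v0,v5,v1) [--+] → (1.85886, 1.14272, 0.3729)–(2.6891, 0, 0.3729)  len=1.4125
  (v1,v5,v6) [+-+] → (1.85886, 1.14272, 0.3729)–(0.830995, 2.55745, 0.3729)  len=1.7487
  (v2,v7,v3) [++-] → (0.569294, 1.64713, 0.3729)–(1.766, 0, 0.3729)  len=2.0360
  (v3,v7,v8) [-+-] → (0.569294, 1.64713, 0.3729)–(0.5457, 1.6796, 0.3729)  len=0.0401
  (v5,v10,v6) [--+] → (-0.512378, 2.12096, 0.3729)–(0.830995, 2.55745, 0.3729)  len=1.4125
  (v6,v10,v11) [+-+] → (-0.512378, 2.12096, 0.3729)–(-2.17549, 1.58059, 0.3729)  len=1.7487
  (v7,v12,v8) [++-] → (-1.39062, 1.0505, 0.3729)–(0.5457, 1.6796, 0.3729)  len=2.0360
  (v8,v12,v13) [-+-] → (-1.39062, 1.0505, 0.3729)–(-1.4288, 1.0381, 0.3729)  len=0.0401
  (v10,v15,v11) [--+] → (-2.17549, 0.168127, 0.3729)–(-2.17549, 1.58059, 0.3729)  len=1.4125
  (v11,v15,v16) [+-+] → (-2.17549, 0.168127, 0.3729)–(-2.17549, -1.58059, 0.3729)  len=1.7487
  (v12,v17,v13) [++-] → (-1.4288, -0.997957, 0.3729)–(-1.4288, 1.0381, 0.3729)  len=2.0361
  (v13,v17,v18) [-+-] → (-1.4288, -0.997957, 0.3729)–(-1.4288, -1.0381, 0.3729)  len=0.0401
  (v15,v20,v16) [--+] → (-0.832114, -2.01708, 0.3729)–(-2.17549, -1.58059, 0.3729)  len=1.4125
  (v16,v20,v21) [+-+] → (-0.832114, -2.01708, 0.3729)–(0.830995, -2.55745, 0.3729)  len=1.7487
  (v17,v22,v18) [++-] → (0.507523, -1.6672, 0.3729)–(-1.4288, -1.0381, 0.3729)  len=2.0360
  (v18,v22,v23) [-+-] → (0.507523, -1.6672, 0.3729)–(0.5457, -1.6796, 0.3729)  len=0.0401
  (v20,v0,v21) [--+] → (1.66124, -1.41473, 0.3729)–(0.830995, -2.55745, 0.3729)  len=1.4125
  (v21,v0,v1) [+-+] → (1.66124, -1.41473, 0.3729)–(2.6891, 0, 0.3729)  len=1.7487
  (v22,v2,v23) [++-] → (1.74241, -0.0324749, 0.3729)–(0.5457, -1.6796, 0.3729)  len=2.0360
  (v23,v2,v3) [-+-] → (1.74241, -0.0324749, 0.3729)–(1.766, 0, 0.3729)  len=0.0401

Chained into 2 loop(s):
  loop 1: 10 segments, perimeter = 15.8060
  loop 2: 10 segments, perimeter = 10.3806
Total perimeter = 26.187

loops=2 perimeter=26.187


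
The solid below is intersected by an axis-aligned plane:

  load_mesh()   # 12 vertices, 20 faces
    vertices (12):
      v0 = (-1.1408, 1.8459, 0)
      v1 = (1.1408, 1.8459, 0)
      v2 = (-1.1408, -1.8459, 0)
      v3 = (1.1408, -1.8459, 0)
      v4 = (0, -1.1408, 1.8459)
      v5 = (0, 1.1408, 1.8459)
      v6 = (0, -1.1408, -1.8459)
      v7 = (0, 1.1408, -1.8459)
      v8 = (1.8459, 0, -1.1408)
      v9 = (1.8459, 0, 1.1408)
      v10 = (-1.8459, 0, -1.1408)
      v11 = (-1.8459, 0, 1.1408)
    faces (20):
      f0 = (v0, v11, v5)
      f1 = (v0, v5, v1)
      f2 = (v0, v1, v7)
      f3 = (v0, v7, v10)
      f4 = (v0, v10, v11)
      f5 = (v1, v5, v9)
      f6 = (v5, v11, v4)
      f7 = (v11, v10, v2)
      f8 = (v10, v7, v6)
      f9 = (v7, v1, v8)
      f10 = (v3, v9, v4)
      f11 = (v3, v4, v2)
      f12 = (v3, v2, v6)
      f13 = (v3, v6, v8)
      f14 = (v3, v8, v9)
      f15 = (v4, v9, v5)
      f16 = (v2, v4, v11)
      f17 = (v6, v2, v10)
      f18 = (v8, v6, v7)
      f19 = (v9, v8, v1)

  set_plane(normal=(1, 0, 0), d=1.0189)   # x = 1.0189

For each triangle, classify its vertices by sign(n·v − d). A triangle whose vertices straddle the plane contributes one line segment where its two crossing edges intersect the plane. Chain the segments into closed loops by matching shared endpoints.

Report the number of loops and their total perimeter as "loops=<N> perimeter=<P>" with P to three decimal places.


loops=1 perimeter=10.014

Straddling triangles (10 of 20):
  (v0,v5,v1) [--+] → (1.0189, 1.77056, 0.197243)–(1.0189, 1.8459, 0)  len=0.2111
  (v0,v1,v7) [-+-] → (1.0189, 1.8459, 0)–(1.0189, 1.77056, -0.197243)  len=0.2111
  (v1,v5,v9) [+-+] → (1.0189, 1.77056, 0.197243)–(1.0189, 0.511101, 1.4567)  len=1.7811
  (v7,v1,v8) [-++] → (1.0189, 1.77056, -0.197243)–(1.0189, 0.511101, -1.4567)  len=1.7811
  (v3,v9,v4) [++-] → (1.0189, -0.511101, 1.4567)–(1.0189, -1.77056, 0.197243)  len=1.7811
  (v3,v4,v2) [+--] → (1.0189, -1.77056, 0.197243)–(1.0189, -1.8459, 0)  len=0.2111
  (v3,v2,v6) [+--] → (1.0189, -1.8459, 0)–(1.0189, -1.77056, -0.197243)  len=0.2111
  (v3,v6,v8) [+-+] → (1.0189, -1.77056, -0.197243)–(1.0189, -0.511101, -1.4567)  len=1.7811
  (v4,v9,v5) [-+-] → (1.0189, -0.511101, 1.4567)–(1.0189, 0.511101, 1.4567)  len=1.0222
  (v8,v6,v7) [+--] → (1.0189, -0.511101, -1.4567)–(1.0189, 0.511101, -1.4567)  len=1.0222

Chained into 1 loop(s):
  loop 1: 10 segments, perimeter = 10.0135
Total perimeter = 10.014


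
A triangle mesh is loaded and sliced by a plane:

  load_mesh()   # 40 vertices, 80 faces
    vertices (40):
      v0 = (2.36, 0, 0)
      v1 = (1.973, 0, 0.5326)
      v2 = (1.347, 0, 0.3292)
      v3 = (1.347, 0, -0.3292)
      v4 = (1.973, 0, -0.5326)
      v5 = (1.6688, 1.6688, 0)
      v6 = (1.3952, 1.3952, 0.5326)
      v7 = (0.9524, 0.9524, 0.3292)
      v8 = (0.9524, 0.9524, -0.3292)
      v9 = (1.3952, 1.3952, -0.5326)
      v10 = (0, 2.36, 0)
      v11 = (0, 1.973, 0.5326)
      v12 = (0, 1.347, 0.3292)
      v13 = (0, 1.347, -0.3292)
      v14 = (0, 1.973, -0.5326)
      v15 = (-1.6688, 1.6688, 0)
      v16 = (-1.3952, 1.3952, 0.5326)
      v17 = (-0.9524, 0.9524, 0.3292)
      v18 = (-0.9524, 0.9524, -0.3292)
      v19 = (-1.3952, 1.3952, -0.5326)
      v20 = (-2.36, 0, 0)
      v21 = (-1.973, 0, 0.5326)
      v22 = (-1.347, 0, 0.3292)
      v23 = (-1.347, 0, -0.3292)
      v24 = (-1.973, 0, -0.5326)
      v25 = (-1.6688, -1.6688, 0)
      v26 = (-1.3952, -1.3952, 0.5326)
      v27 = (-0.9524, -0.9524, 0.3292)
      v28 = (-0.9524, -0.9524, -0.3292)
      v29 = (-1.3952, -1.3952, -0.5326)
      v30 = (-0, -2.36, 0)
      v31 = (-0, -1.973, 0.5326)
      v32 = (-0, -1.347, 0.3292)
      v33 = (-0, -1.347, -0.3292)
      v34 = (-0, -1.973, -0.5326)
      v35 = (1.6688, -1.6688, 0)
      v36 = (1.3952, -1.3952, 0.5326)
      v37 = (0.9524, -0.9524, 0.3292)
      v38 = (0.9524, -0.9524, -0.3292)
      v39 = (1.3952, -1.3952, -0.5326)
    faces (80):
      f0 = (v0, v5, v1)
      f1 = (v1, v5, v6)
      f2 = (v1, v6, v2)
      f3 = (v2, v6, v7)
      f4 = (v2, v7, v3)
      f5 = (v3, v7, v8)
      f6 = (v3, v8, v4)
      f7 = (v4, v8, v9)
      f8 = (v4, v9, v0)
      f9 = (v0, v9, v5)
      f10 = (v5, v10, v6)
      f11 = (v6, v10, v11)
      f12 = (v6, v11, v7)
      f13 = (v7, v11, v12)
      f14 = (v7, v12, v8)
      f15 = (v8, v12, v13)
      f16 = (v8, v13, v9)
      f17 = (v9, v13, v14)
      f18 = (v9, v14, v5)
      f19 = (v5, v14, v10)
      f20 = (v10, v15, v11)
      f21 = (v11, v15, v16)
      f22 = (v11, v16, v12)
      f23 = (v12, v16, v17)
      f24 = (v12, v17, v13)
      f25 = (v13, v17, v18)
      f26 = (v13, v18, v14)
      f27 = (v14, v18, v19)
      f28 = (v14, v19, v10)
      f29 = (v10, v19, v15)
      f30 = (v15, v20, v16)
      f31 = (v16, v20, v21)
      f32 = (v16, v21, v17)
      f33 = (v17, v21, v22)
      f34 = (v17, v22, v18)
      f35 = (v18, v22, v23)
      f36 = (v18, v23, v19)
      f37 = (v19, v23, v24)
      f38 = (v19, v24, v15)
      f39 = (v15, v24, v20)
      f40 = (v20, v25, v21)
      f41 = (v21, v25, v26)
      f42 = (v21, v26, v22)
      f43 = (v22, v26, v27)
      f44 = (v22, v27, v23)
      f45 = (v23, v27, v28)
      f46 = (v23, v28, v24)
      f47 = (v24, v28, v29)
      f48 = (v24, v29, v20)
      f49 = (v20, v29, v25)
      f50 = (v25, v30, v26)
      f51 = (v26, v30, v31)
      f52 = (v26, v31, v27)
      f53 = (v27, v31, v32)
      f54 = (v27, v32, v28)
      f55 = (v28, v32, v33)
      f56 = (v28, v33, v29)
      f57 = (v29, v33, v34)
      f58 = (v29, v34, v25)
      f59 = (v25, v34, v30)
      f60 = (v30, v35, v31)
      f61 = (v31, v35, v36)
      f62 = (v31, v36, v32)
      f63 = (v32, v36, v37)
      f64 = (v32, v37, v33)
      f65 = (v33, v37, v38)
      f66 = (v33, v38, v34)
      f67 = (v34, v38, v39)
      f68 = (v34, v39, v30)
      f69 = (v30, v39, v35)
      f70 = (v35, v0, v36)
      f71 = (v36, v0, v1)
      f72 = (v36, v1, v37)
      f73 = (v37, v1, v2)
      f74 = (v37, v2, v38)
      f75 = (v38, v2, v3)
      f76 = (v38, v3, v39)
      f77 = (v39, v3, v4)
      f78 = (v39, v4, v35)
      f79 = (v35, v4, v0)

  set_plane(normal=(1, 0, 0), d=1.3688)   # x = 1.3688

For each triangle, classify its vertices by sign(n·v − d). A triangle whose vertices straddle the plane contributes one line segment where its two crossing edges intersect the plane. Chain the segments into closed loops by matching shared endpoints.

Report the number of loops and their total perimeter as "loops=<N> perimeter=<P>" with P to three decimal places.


loops=1 perimeter=8.315

Straddling triangles (22 of 80):
  (v1,v6,v2) [++-] → (1.3688, 0.631024, 0.421194)–(1.3688, 0, 0.336283)  len=0.6367
  (v2,v6,v7) [-+-] → (1.3688, 0.631024, 0.421194)–(1.3688, 1.3688, 0.520473)  len=0.7444
  (v3,v8,v4) [--+] → (1.3688, 0.563825, -0.412186)–(1.3688, 0, -0.336283)  len=0.5689
  (v4,v8,v9) [+-+] → (1.3688, 0.563825, -0.412186)–(1.3688, 1.3688, -0.520473)  len=0.8122
  (v5,v10,v6) [+-+] → (1.3688, 1.79306, 0)–(1.3688, 1.41346, 0.522522)  len=0.6459
  (v6,v10,v11) [+--] → (1.3688, 1.41346, 0.522522)–(1.3688, 1.40613, 0.5326)  len=0.0125
  (v6,v11,v7) [+--] → (1.3688, 1.40613, 0.5326)–(1.3688, 1.3688, 0.520473)  len=0.0393
  (v8,v13,v9) [--+] → (1.3688, 1.39429, -0.528751)–(1.3688, 1.3688, -0.520473)  len=0.0268
  (v9,v13,v14) [+--] → (1.3688, 1.39429, -0.528751)–(1.3688, 1.40613, -0.5326)  len=0.0125
  (v9,v14,v5) [+-+] → (1.3688, 1.40613, -0.5326)–(1.3688, 1.72349, -0.0957454)  len=0.5400
  (v5,v14,v10) [+--] → (1.3688, 1.72349, -0.0957454)–(1.3688, 1.79306, 0)  len=0.1184
  (v30,v35,v31) [-+-] → (1.3688, -1.79306, 0)–(1.3688, -1.72349, 0.0957454)  len=0.1184
  (v31,v35,v36) [-++] → (1.3688, -1.72349, 0.0957454)–(1.3688, -1.40613, 0.5326)  len=0.5400
  (v31,v36,v32) [-+-] → (1.3688, -1.40613, 0.5326)–(1.3688, -1.39429, 0.528751)  len=0.0125
  (v32,v36,v37) [-+-] → (1.3688, -1.39429, 0.528751)–(1.3688, -1.3688, 0.520473)  len=0.0268
  (v34,v38,v39) [--+] → (1.3688, -1.3688, -0.520473)–(1.3688, -1.40613, -0.5326)  len=0.0393
  (v34,v39,v30) [-+-] → (1.3688, -1.40613, -0.5326)–(1.3688, -1.41346, -0.522522)  len=0.0125
  (v30,v39,v35) [-++] → (1.3688, -1.41346, -0.522522)–(1.3688, -1.79306, 0)  len=0.6459
  (v36,v1,v37) [++-] → (1.3688, -0.563825, 0.412186)–(1.3688, -1.3688, 0.520473)  len=0.8122
  (v37,v1,v2) [-+-] → (1.3688, -0.563825, 0.412186)–(1.3688, 0, 0.336283)  len=0.5689
  (v38,v3,v39) [--+] → (1.3688, -0.631024, -0.421194)–(1.3688, -1.3688, -0.520473)  len=0.7444
  (v39,v3,v4) [+-+] → (1.3688, -0.631024, -0.421194)–(1.3688, 0, -0.336283)  len=0.6367

Chained into 1 loop(s):
  loop 1: 22 segments, perimeter = 8.3148
Total perimeter = 8.315


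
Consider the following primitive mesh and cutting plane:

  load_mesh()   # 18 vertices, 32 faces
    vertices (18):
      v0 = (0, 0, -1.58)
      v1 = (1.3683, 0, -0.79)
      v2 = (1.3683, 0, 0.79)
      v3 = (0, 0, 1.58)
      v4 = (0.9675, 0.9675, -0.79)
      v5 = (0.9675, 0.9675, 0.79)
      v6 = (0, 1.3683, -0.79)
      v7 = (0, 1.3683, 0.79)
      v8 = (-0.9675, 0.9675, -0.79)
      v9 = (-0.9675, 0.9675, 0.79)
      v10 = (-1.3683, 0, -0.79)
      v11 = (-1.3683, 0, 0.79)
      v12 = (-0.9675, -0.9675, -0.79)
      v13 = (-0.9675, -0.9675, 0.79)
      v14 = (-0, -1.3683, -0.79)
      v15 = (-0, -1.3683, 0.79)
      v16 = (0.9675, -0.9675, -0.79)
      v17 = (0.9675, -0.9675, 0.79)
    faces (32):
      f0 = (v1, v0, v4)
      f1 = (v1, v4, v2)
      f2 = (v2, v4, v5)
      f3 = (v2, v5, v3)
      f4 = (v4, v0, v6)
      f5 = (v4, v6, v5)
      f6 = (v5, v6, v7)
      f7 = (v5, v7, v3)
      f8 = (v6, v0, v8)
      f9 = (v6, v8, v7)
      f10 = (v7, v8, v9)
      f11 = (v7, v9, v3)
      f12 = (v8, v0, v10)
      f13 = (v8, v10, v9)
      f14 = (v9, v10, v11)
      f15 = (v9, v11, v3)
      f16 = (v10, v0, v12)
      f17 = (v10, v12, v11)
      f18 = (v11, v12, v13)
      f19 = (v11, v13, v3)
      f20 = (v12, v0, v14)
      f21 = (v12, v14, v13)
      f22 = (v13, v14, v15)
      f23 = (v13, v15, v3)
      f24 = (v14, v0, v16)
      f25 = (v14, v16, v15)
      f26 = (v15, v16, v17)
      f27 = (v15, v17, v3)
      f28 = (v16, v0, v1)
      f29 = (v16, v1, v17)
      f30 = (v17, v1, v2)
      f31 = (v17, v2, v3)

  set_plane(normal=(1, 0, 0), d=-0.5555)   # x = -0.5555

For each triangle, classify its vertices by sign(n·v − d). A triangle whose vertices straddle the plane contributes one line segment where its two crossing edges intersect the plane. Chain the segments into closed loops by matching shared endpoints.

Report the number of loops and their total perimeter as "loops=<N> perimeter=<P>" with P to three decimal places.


loops=1 perimeter=8.136

Straddling triangles (12 of 32):
  (v6,v0,v8) [++-] → (-0.5555, 0.5555, -1.12641)–(-0.5555, 1.13818, -0.79)  len=0.6728
  (v6,v8,v7) [+-+] → (-0.5555, 1.13818, -0.79)–(-0.5555, 1.13818, -0.117173)  len=0.6728
  (v7,v8,v9) [+--] → (-0.5555, 1.13818, -0.117173)–(-0.5555, 1.13818, 0.79)  len=0.9072
  (v7,v9,v3) [+-+] → (-0.5555, 1.13818, 0.79)–(-0.5555, 0.5555, 1.12641)  len=0.6728
  (v8,v0,v10) [-+-] → (-0.5555, 0.5555, -1.12641)–(-0.5555, 0, -1.25928)  len=0.5712
  (v9,v11,v3) [--+] → (-0.5555, 0, 1.25928)–(-0.5555, 0.5555, 1.12641)  len=0.5712
  (v10,v0,v12) [-+-] → (-0.5555, 0, -1.25928)–(-0.5555, -0.5555, -1.12641)  len=0.5712
  (v11,v13,v3) [--+] → (-0.5555, -0.5555, 1.12641)–(-0.5555, 0, 1.25928)  len=0.5712
  (v12,v0,v14) [-++] → (-0.5555, -0.5555, -1.12641)–(-0.5555, -1.13818, -0.79)  len=0.6728
  (v12,v14,v13) [-+-] → (-0.5555, -1.13818, -0.79)–(-0.5555, -1.13818, 0.117173)  len=0.9072
  (v13,v14,v15) [-++] → (-0.5555, -1.13818, 0.117173)–(-0.5555, -1.13818, 0.79)  len=0.6728
  (v13,v15,v3) [-++] → (-0.5555, -1.13818, 0.79)–(-0.5555, -0.5555, 1.12641)  len=0.6728

Chained into 1 loop(s):
  loop 1: 12 segments, perimeter = 8.1360
Total perimeter = 8.136


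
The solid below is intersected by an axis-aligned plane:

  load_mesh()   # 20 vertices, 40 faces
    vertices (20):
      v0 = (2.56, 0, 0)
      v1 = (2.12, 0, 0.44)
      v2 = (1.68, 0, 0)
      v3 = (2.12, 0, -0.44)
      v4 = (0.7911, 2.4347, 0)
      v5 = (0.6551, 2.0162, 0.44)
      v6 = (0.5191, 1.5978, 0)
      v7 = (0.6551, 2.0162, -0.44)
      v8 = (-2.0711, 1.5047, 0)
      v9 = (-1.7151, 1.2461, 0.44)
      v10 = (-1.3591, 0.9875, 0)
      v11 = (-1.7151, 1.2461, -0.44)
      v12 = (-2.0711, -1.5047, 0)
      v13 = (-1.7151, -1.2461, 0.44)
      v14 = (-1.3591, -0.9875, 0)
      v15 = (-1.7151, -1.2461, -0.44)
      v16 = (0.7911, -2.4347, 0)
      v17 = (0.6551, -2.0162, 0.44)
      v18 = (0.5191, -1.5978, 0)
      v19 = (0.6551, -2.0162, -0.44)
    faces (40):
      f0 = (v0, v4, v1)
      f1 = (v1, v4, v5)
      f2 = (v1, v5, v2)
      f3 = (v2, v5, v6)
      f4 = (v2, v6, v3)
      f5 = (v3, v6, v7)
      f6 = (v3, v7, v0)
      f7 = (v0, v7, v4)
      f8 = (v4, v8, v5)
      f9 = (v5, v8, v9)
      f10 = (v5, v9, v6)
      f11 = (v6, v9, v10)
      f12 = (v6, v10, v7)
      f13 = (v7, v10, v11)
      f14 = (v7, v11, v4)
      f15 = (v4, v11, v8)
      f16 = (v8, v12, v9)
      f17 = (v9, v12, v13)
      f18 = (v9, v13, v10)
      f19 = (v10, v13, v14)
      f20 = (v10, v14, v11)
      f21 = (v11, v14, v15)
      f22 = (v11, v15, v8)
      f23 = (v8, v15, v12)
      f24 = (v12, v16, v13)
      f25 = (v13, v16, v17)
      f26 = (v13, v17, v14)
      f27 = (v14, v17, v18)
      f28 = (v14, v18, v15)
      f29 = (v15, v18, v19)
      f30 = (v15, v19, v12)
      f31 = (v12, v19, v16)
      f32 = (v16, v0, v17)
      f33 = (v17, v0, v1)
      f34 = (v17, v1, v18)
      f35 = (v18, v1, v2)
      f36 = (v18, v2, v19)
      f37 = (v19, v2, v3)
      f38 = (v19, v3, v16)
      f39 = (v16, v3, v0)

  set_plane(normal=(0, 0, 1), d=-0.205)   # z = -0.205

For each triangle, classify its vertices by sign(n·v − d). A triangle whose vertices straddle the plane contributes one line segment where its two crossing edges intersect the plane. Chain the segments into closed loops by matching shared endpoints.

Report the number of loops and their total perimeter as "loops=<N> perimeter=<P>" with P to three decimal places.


loops=2 perimeter=24.922

Straddling triangles (20 of 40):
  (v2,v6,v3) [++-] → (1.26497, 0.85337, -0.205)–(1.885, 0, -0.205)  len=1.0548
  (v3,v6,v7) [-+-] → (1.26497, 0.85337, -0.205)–(0.582464, 1.79274, -0.205)  len=1.1611
  (v3,v7,v0) [--+] → (1.67249, 0.939366, -0.205)–(2.355, 0, -0.205)  len=1.1611
  (v0,v7,v4) [+-+] → (1.67249, 0.939366, -0.205)–(0.727736, 2.23972, -0.205)  len=1.6073
  (v6,v10,v7) [++-] → (-0.420666, 1.46678, -0.205)–(0.582464, 1.79274, -0.205)  len=1.0548
  (v7,v10,v11) [-+-] → (-0.420666, 1.46678, -0.205)–(-1.52496, 1.10798, -0.205)  len=1.1611
  (v7,v11,v4) [--+] → (-0.376561, 1.88092, -0.205)–(0.727736, 2.23972, -0.205)  len=1.1611
  (v4,v11,v8) [+-+] → (-0.376561, 1.88092, -0.205)–(-1.90524, 1.38422, -0.205)  len=1.6073
  (v10,v14,v11) [++-] → (-1.52496, 0.0531545, -0.205)–(-1.52496, 1.10798, -0.205)  len=1.0548
  (v11,v14,v15) [-+-] → (-1.52496, 0.0531545, -0.205)–(-1.52496, -1.10798, -0.205)  len=1.1611
  (v11,v15,v8) [--+] → (-1.90524, 0.223077, -0.205)–(-1.90524, 1.38422, -0.205)  len=1.1611
  (v8,v15,v12) [+-+] → (-1.90524, 0.223077, -0.205)–(-1.90524, -1.38422, -0.205)  len=1.6073
  (v14,v18,v15) [++-] → (-0.521834, -1.43394, -0.205)–(-1.52496, -1.10798, -0.205)  len=1.0548
  (v15,v18,v19) [-+-] → (-0.521834, -1.43394, -0.205)–(0.582464, -1.79274, -0.205)  len=1.1611
  (v15,v19,v12) [--+] → (-0.800939, -1.74301, -0.205)–(-1.90524, -1.38422, -0.205)  len=1.1611
  (v12,v19,v16) [+-+] → (-0.800939, -1.74301, -0.205)–(0.727736, -2.23972, -0.205)  len=1.6073
  (v18,v2,v19) [++-] → (1.20249, -0.939366, -0.205)–(0.582464, -1.79274, -0.205)  len=1.0548
  (v19,v2,v3) [-+-] → (1.20249, -0.939366, -0.205)–(1.885, 0, -0.205)  len=1.1611
  (v19,v3,v16) [--+] → (1.41025, -1.30035, -0.205)–(0.727736, -2.23972, -0.205)  len=1.1611
  (v16,v3,v0) [+-+] → (1.41025, -1.30035, -0.205)–(2.355, 0, -0.205)  len=1.6073

Chained into 2 loop(s):
  loop 1: 10 segments, perimeter = 11.0797
  loop 2: 10 segments, perimeter = 13.8423
Total perimeter = 24.922


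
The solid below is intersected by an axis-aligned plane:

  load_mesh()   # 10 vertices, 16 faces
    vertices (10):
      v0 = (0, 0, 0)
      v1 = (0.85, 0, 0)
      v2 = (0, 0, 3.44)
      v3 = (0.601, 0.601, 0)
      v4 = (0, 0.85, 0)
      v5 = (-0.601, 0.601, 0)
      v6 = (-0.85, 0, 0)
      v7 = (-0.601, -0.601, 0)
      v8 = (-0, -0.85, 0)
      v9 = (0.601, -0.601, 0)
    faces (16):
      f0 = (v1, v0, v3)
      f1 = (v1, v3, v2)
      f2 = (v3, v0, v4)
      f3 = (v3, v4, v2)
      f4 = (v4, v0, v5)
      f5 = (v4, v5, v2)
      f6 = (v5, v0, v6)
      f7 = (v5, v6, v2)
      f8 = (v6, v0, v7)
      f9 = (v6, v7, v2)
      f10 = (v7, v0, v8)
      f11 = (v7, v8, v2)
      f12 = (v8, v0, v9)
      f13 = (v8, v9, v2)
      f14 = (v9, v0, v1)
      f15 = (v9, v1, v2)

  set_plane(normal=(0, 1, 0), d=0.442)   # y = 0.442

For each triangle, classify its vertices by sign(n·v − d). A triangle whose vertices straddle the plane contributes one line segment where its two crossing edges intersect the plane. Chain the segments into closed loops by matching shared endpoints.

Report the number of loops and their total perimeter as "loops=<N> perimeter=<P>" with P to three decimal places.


loops=1 perimeter=4.934

Straddling triangles (8 of 16):
  (v1,v0,v3) [--+] → (0.442, 0.442, 0)–(0.666875, 0.442, 0)  len=0.2249
  (v1,v3,v2) [-+-] → (0.666875, 0.442, 0)–(0.442, 0.442, 0.910083)  len=0.9375
  (v3,v0,v4) [+-+] → (0.442, 0.442, 0)–(0, 0.442, 0)  len=0.4420
  (v3,v4,v2) [++-] → (0, 0.442, 1.6512)–(0.442, 0.442, 0.910083)  len=0.8629
  (v4,v0,v5) [+-+] → (0, 0.442, 0)–(-0.442, 0.442, 0)  len=0.4420
  (v4,v5,v2) [++-] → (-0.442, 0.442, 0.910083)–(0, 0.442, 1.6512)  len=0.8629
  (v5,v0,v6) [+--] → (-0.442, 0.442, 0)–(-0.666875, 0.442, 0)  len=0.2249
  (v5,v6,v2) [+--] → (-0.666875, 0.442, 0)–(-0.442, 0.442, 0.910083)  len=0.9375

Chained into 1 loop(s):
  loop 1: 8 segments, perimeter = 4.9345
Total perimeter = 4.934


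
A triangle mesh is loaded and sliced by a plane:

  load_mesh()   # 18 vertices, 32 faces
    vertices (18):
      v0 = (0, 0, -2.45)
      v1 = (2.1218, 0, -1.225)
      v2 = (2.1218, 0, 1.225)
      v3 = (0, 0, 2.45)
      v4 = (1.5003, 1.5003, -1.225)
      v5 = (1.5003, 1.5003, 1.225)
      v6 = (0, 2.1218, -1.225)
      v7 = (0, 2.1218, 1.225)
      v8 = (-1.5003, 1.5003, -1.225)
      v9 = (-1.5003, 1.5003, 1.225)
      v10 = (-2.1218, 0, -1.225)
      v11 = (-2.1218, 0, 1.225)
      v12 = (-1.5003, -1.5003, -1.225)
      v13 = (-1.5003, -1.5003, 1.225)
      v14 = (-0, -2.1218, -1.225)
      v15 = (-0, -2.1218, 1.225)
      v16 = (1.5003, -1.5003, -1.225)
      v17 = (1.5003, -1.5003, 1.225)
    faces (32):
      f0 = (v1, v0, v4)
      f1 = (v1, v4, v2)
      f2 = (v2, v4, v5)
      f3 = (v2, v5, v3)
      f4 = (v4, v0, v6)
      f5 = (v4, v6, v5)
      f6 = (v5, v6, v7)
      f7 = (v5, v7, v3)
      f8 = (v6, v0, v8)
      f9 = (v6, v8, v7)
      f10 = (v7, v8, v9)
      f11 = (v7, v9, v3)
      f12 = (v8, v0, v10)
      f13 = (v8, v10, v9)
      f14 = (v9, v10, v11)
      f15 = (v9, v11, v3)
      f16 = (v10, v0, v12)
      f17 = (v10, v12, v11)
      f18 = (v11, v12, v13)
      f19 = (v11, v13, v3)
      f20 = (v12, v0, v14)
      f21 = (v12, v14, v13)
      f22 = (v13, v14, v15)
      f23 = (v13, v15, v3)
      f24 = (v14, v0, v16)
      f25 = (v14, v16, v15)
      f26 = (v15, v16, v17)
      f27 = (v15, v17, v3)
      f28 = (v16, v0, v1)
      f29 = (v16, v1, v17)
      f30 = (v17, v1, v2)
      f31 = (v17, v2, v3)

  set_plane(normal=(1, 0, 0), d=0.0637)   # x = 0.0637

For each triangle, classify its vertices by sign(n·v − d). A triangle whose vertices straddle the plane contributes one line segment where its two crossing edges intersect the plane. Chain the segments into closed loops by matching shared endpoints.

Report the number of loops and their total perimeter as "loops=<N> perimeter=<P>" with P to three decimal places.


Straddling triangles (12 of 32):
  (v1,v0,v4) [+-+] → (0.0637, 0, -2.41322)–(0.0637, 0.0637, -2.39799)  len=0.0655
  (v2,v5,v3) [++-] → (0.0637, 0.0637, 2.39799)–(0.0637, 0, 2.41322)  len=0.0655
  (v4,v0,v6) [+--] → (0.0637, 0.0637, -2.39799)–(0.0637, 2.09541, -1.225)  len=2.3460
  (v4,v6,v5) [+-+] → (0.0637, 2.09541, -1.225)–(0.0637, 2.09541, -1.12098)  len=0.1040
  (v5,v6,v7) [+--] → (0.0637, 2.09541, -1.12098)–(0.0637, 2.09541, 1.225)  len=2.3460
  (v5,v7,v3) [+--] → (0.0637, 2.09541, 1.225)–(0.0637, 0.0637, 2.39799)  len=2.3460
  (v14,v0,v16) [--+] → (0.0637, -0.0637, -2.39799)–(0.0637, -2.09541, -1.225)  len=2.3460
  (v14,v16,v15) [-+-] → (0.0637, -2.09541, -1.225)–(0.0637, -2.09541, 1.12098)  len=2.3460
  (v15,v16,v17) [-++] → (0.0637, -2.09541, 1.12098)–(0.0637, -2.09541, 1.225)  len=0.1040
  (v15,v17,v3) [-+-] → (0.0637, -2.09541, 1.225)–(0.0637, -0.0637, 2.39799)  len=2.3460
  (v16,v0,v1) [+-+] → (0.0637, -0.0637, -2.39799)–(0.0637, 0, -2.41322)  len=0.0655
  (v17,v2,v3) [++-] → (0.0637, 0, 2.41322)–(0.0637, -0.0637, 2.39799)  len=0.0655

Chained into 1 loop(s):
  loop 1: 12 segments, perimeter = 14.5460
Total perimeter = 14.546

loops=1 perimeter=14.546


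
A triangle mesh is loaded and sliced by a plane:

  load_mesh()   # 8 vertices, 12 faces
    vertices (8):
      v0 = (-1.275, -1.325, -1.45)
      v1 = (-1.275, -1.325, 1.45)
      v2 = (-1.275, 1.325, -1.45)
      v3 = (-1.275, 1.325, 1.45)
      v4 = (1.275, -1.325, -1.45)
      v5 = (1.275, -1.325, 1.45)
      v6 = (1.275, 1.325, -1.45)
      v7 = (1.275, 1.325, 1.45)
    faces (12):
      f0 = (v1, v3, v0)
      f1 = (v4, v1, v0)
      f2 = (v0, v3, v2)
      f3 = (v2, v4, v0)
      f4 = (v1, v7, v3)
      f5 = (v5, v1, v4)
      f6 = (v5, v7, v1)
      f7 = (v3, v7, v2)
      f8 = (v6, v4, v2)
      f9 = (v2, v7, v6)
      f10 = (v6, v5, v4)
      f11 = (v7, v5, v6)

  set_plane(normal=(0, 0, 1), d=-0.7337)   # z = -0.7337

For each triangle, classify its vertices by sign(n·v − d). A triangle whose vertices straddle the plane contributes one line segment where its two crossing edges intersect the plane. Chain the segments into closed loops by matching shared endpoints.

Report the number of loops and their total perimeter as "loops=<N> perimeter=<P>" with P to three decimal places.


Straddling triangles (8 of 12):
  (v1,v3,v0) [++-] → (-1.275, -0.67045, -0.7337)–(-1.275, -1.325, -0.7337)  len=0.6545
  (v4,v1,v0) [-+-] → (0.64515, -1.325, -0.7337)–(-1.275, -1.325, -0.7337)  len=1.9202
  (v0,v3,v2) [-+-] → (-1.275, -0.67045, -0.7337)–(-1.275, 1.325, -0.7337)  len=1.9954
  (v5,v1,v4) [++-] → (0.64515, -1.325, -0.7337)–(1.275, -1.325, -0.7337)  len=0.6299
  (v3,v7,v2) [++-] → (-0.64515, 1.325, -0.7337)–(-1.275, 1.325, -0.7337)  len=0.6299
  (v2,v7,v6) [-+-] → (-0.64515, 1.325, -0.7337)–(1.275, 1.325, -0.7337)  len=1.9202
  (v6,v5,v4) [-+-] → (1.275, 0.67045, -0.7337)–(1.275, -1.325, -0.7337)  len=1.9954
  (v7,v5,v6) [++-] → (1.275, 0.67045, -0.7337)–(1.275, 1.325, -0.7337)  len=0.6545

Chained into 1 loop(s):
  loop 1: 8 segments, perimeter = 10.4000
Total perimeter = 10.400

loops=1 perimeter=10.400


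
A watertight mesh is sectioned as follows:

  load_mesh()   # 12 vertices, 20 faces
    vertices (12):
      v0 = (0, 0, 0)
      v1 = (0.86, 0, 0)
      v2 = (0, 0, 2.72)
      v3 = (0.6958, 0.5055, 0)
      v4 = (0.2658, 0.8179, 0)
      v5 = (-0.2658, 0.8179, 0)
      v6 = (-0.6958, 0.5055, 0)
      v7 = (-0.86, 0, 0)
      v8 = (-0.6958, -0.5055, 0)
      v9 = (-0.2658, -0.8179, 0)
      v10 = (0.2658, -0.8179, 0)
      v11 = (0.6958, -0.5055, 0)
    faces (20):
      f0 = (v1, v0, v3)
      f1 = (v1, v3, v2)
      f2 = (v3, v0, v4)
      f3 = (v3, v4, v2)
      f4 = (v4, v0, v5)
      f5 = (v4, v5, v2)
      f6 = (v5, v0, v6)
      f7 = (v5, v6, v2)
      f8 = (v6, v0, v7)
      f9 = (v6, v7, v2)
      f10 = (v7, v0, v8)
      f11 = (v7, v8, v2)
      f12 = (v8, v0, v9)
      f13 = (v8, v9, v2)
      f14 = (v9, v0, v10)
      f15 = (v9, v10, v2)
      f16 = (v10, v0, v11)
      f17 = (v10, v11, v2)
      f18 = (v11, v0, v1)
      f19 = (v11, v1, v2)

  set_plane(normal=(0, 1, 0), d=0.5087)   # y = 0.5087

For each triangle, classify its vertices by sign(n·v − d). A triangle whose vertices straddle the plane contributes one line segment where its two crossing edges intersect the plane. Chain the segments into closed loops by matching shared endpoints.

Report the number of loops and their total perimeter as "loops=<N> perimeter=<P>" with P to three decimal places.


loops=1 perimeter=4.023

Straddling triangles (6 of 20):
  (v3,v0,v4) [--+] → (0.165317, 0.5087, 0)–(0.691395, 0.5087, 0)  len=0.5261
  (v3,v4,v2) [-+-] → (0.691395, 0.5087, 0)–(0.165317, 0.5087, 1.02827)  len=1.1550
  (v4,v0,v5) [+-+] → (0.165317, 0.5087, 0)–(-0.165317, 0.5087, 0)  len=0.3306
  (v4,v5,v2) [++-] → (-0.165317, 0.5087, 1.02827)–(0.165317, 0.5087, 1.02827)  len=0.3306
  (v5,v0,v6) [+--] → (-0.165317, 0.5087, 0)–(-0.691395, 0.5087, 0)  len=0.5261
  (v5,v6,v2) [+--] → (-0.691395, 0.5087, 0)–(-0.165317, 0.5087, 1.02827)  len=1.1550

Chained into 1 loop(s):
  loop 1: 6 segments, perimeter = 4.0235
Total perimeter = 4.023
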